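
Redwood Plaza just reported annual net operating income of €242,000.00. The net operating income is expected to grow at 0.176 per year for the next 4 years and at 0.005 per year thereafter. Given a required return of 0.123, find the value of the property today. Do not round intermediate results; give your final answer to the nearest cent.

€3566349.04

D_1 = 284592.00000
D_2 = 334680.19200
D_3 = 393583.90579
D_4 = 462854.67321
Terminal value at year 4: TV = D_4×(1+g_2)/(r−g_2) = 465168.94658/0.118 = 3942109.71676
P_0 = D_1/(1+r)^1 + D_2/(1+r)^2 + D_3/(1+r)^3 + D_4/(1+r)^4 + TV/(1+r)^4
    = 253421.19323 + 265381.40983 + 277906.08901 + 291021.87060 + 2478618.47415 = 3566349.03683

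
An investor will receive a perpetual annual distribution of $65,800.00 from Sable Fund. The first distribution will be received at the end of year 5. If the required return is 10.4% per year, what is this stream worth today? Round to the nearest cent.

$425908.45

Value at end of year 4: C / r = $65,800.00 / 0.104 = $632,692.3077
Discount to today: PV = $632,692.3077 / (1 + 0.104)^4 = $632,692.3077 / 1.485512 = $425,908.45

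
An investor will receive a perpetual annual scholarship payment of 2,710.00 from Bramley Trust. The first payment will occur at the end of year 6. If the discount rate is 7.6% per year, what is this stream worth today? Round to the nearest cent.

Value at end of year 5: C / r = 2,710.00 / 0.076 = 35,657.8947
Discount to today: PV = 35,657.8947 / (1 + 0.076)^5 = 35,657.8947 / 1.442319 = 24,722.61

24722.61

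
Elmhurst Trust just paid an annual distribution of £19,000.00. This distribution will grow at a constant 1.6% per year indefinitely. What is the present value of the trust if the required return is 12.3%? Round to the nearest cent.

£180411.21

D₁ = D₀ × (1 + g) = £19,000.00 × 1.016 = £19,304.0000
Growing perpetuity: P = D₁ / (r − g) = £19,304.0000 / (0.123 − 0.016) = £180,411.21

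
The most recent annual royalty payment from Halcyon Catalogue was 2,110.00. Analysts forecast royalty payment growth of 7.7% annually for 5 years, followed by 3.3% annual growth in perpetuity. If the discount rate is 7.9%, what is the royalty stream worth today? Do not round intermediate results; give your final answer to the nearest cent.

D_1 = 2272.47000
D_2 = 2447.45019
D_3 = 2635.90385
D_4 = 2838.86845
D_5 = 3057.46132
Terminal value at year 5: TV = D_5×(1+g_2)/(r−g_2) = 3158.35755/0.046 = 68659.94665
P_0 = D_1/(1+r)^1 + D_2/(1+r)^2 + D_3/(1+r)^3 + D_4/(1+r)^4 + D_5/(1+r)^5 + TV/(1+r)^5
    = 2106.08897 + 2102.18519 + 2098.28865 + 2094.39933 + 2090.51722 + 46945.74530 = 57437.22465

57437.22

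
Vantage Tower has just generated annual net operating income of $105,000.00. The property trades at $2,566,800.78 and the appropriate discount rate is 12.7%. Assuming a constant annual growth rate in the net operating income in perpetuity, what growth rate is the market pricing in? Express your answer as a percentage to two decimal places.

P = D₀(1+g)/(r−g) ⇒ P(r−g) = D₀(1+g) ⇒ g(P+D₀) = P·r − D₀
g = (P·r − D₀)/(P + D₀) = ($2,566,800.78×0.127 − $105,000.00) / ($2,566,800.78 + $105,000.00) = 0.082710

8.27%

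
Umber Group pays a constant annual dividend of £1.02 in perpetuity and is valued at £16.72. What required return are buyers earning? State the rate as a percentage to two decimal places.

6.10%

P = C/r ⇒ r = C/P = £1.02/£16.72 = 0.061005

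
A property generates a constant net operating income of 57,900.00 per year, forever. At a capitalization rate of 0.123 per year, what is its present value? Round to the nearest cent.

Level perpetuity: PV = C / r = 57,900.00 / 0.123 = 470,731.71

470731.71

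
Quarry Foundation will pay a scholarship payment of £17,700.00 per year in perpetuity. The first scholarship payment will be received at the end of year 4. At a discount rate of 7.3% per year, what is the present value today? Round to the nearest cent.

£196268.79

Value at end of year 3: C / r = £17,700.00 / 0.073 = £242,465.7534
Discount to today: PV = £242,465.7534 / (1 + 0.073)^3 = £242,465.7534 / 1.235376 = £196,268.79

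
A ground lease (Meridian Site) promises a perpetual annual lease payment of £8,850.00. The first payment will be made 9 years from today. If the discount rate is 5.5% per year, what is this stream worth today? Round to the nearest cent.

£104848.18

Value at end of year 8: C / r = £8,850.00 / 0.055 = £160,909.0909
Discount to today: PV = £160,909.0909 / (1 + 0.055)^8 = £160,909.0909 / 1.534687 = £104,848.18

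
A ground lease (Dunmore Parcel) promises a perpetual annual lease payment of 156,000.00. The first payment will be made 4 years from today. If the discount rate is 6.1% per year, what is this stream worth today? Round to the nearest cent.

Value at end of year 3: C / r = 156,000.00 / 0.061 = 2,557,377.0492
Discount to today: PV = 2,557,377.0492 / (1 + 0.061)^3 = 2,557,377.0492 / 1.194390 = 2,141,157.49

2141157.49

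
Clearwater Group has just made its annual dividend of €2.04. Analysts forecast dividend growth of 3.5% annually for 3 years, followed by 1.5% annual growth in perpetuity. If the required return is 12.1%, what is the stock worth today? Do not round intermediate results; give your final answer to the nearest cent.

€20.60

D_1 = 2.11140
D_2 = 2.18530
D_3 = 2.26178
Terminal value at year 3: TV = D_3×(1+g_2)/(r−g_2) = 2.29571/0.106 = 21.65765
P_0 = D_1/(1+r)^1 + D_2/(1+r)^2 + D_3/(1+r)^3 + TV/(1+r)^3
    = 1.88350 + 1.73900 + 1.60559 + 15.37427 = 20.60236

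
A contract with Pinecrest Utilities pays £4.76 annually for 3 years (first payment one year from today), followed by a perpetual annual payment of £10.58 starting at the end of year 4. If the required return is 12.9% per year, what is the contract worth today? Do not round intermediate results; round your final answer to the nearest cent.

PV of 3-year annuity: £4.76 × [1 − (1+0.129)^−3] / 0.129 = 11.25820
Perpetuity value at year 3: £10.58 / 0.129 = 82.01550
PV of perpetuity: 82.01550 / (1+0.129)^3 = 56.99203
Total PV = 11.25820 + 56.99203 = 68.25023

£68.25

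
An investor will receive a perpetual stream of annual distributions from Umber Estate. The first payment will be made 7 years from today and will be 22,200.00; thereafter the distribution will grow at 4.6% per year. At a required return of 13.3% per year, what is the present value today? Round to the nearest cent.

120629.70

Value at end of year 6: C₁ / (r − g) = 22,200.00 / (0.133 − 0.046) = 255,172.4138
Discount to today: PV = 255,172.4138 / (1 + 0.133)^6 = 255,172.4138 / 2.115336 = 120,629.70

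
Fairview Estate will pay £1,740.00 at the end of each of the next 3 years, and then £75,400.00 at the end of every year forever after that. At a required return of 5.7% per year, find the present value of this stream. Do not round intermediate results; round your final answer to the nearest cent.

£1124814.97

PV of 3-year annuity: £1,740.00 × [1 − (1+0.057)^−3] / 0.057 = 4676.97747
Perpetuity value at year 3: £75,400.00 / 0.057 = 1322807.01754
PV of perpetuity: 1322807.01754 / (1+0.057)^3 = 1120137.99385
Total PV = 4676.97747 + 1120137.99385 = 1124814.97132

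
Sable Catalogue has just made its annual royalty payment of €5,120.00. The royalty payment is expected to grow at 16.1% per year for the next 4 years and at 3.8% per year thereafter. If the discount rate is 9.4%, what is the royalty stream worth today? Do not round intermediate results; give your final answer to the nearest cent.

D_1 = 5944.32000
D_2 = 6901.35552
D_3 = 8012.47376
D_4 = 9302.48203
Terminal value at year 4: TV = D_4×(1+g_2)/(r−g_2) = 9655.97635/0.056 = 172428.14913
P_0 = D_1/(1+r)^1 + D_2/(1+r)^2 + D_3/(1+r)^3 + D_4/(1+r)^4 + TV/(1+r)^4
    = 5433.56490 + 5766.33350 + 6119.48189 + 6494.25821 + 120375.71464 = 144189.35314

€144189.35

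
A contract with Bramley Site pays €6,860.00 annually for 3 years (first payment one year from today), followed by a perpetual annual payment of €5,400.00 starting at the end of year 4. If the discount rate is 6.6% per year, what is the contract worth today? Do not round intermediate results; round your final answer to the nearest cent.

PV of 3-year annuity: €6,860.00 × [1 − (1+0.066)^−3] / 0.066 = 18135.19007
Perpetuity value at year 3: €5,400.00 / 0.066 = 81818.18182
PV of perpetuity: 81818.18182 / (1+0.066)^3 = 67542.66777
Total PV = 18135.19007 + 67542.66777 = 85677.85784

€85677.86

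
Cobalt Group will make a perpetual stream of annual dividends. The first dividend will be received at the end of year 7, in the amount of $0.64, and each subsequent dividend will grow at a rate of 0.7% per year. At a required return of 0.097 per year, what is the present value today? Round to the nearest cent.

$4.08

Value at end of year 6: C₁ / (r − g) = $0.64 / (0.097 − 0.007) = $7.1111
Discount to today: PV = $7.1111 / (1 + 0.097)^6 = $7.1111 / 1.742769 = $4.08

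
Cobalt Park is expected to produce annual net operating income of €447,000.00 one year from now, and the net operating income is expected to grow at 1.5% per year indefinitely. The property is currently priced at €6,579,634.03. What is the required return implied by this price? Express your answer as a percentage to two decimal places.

8.29%

P = D₁/(r − g) ⇒ r = D₁/P + g = €447,000.0000/€6,579,634.03 + 0.015 = 0.067937 + 0.015 = 0.082937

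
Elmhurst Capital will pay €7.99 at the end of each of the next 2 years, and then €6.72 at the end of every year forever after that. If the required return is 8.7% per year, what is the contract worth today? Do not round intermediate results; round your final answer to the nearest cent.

€79.48

PV of 2-year annuity: €7.99 × [1 − (1+0.087)^−2] / 0.087 = 14.11270
Perpetuity value at year 2: €6.72 / 0.087 = 77.24138
PV of perpetuity: 77.24138 / (1+0.087)^2 = 65.37187
Total PV = 14.11270 + 65.37187 = 79.48457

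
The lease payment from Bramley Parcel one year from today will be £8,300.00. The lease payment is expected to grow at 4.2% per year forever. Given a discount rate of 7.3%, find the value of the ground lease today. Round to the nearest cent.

Growing perpetuity: P = D₁ / (r − g) = £8,300.0000 / (0.073 − 0.042) = £267,741.94

£267741.94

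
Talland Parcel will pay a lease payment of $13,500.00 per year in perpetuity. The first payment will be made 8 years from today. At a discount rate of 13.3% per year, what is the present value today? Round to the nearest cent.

$42351.89

Value at end of year 7: C / r = $13,500.00 / 0.133 = $101,503.7594
Discount to today: PV = $101,503.7594 / (1 + 0.133)^7 = $101,503.7594 / 2.396676 = $42,351.89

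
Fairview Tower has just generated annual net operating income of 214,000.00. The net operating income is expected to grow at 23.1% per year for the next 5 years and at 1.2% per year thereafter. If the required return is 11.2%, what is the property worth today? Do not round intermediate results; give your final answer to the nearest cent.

5067118.21

D_1 = 263434.00000
D_2 = 324287.25400
D_3 = 399197.60967
D_4 = 491412.25751
D_5 = 604928.48899
Terminal value at year 5: TV = D_5×(1+g_2)/(r−g_2) = 612187.63086/0.1 = 6121876.30861
P_0 = D_1/(1+r)^1 + D_2/(1+r)^2 + D_3/(1+r)^3 + D_4/(1+r)^4 + D_5/(1+r)^5 + TV/(1+r)^5
    = 236901.07914 + 262252.90325 + 290317.73732 + 321385.91245 + 355778.82934 + 3600481.75294 = 5067118.21444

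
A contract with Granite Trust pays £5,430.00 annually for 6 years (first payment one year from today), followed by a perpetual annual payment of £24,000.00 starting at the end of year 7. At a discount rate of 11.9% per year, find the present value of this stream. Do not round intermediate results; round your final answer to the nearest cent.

PV of 6-year annuity: £5,430.00 × [1 − (1+0.119)^−6] / 0.119 = 22388.31353
Perpetuity value at year 6: £24,000.00 / 0.119 = 201680.67227
PV of perpetuity: 201680.67227 / (1+0.119)^6 = 102726.80032
Total PV = 22388.31353 + 102726.80032 = 125115.11385

£125115.11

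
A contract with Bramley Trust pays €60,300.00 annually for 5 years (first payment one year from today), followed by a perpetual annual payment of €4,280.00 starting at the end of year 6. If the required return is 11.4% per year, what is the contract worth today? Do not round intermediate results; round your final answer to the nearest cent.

PV of 5-year annuity: €60,300.00 × [1 − (1+0.114)^−5] / 0.114 = 220638.15261
Perpetuity value at year 5: €4,280.00 / 0.114 = 37543.85965
PV of perpetuity: 37543.85965 / (1+0.114)^5 = 21883.30752
Total PV = 220638.15261 + 21883.30752 = 242521.46013

€242521.46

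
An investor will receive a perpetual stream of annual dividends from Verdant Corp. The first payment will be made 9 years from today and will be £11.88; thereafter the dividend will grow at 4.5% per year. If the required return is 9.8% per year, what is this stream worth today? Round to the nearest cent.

Value at end of year 8: C₁ / (r − g) = £11.88 / (0.098 − 0.045) = £224.1509
Discount to today: PV = £224.1509 / (1 + 0.098)^8 = £224.1509 / 2.112607 = £106.10

£106.10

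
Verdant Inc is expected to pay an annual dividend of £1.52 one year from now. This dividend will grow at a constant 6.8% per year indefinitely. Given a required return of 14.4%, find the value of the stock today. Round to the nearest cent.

£20.00

Growing perpetuity: P = D₁ / (r − g) = £1.5200 / (0.144 − 0.068) = £20.00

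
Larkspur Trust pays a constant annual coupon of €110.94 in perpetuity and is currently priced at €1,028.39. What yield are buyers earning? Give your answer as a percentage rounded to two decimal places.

P = C/r ⇒ r = C/P = €110.94/€1,028.39 = 0.107877

10.79%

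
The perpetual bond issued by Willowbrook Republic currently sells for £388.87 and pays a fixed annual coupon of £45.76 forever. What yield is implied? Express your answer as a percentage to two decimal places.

11.77%

P = C/r ⇒ r = C/P = £45.76/£388.87 = 0.117674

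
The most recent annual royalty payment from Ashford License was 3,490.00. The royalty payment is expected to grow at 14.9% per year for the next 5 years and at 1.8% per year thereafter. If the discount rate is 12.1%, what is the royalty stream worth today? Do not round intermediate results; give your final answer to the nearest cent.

57823.82

D_1 = 4010.01000
D_2 = 4607.50149
D_3 = 5294.01921
D_4 = 6082.82807
D_5 = 6989.16946
Terminal value at year 5: TV = D_5×(1+g_2)/(r−g_2) = 7114.97451/0.103 = 69077.42241
P_0 = D_1/(1+r)^1 + D_2/(1+r)^2 + D_3/(1+r)^3 + D_4/(1+r)^4 + D_5/(1+r)^5 + TV/(1+r)^5
    = 3577.17217 + 3666.52170 + 3758.10297 + 3851.97173 + 3948.18512 + 39021.86847 = 57823.82215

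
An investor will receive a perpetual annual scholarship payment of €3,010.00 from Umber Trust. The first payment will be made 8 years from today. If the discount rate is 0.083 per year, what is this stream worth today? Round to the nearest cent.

Value at end of year 7: C / r = €3,010.00 / 0.083 = €36,265.0602
Discount to today: PV = €36,265.0602 / (1 + 0.083)^7 = €36,265.0602 / 1.747428 = €20,753.40

€20753.40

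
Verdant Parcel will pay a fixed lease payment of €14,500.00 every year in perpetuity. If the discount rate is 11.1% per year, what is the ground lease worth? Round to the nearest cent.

Level perpetuity: PV = C / r = €14,500.00 / 0.111 = €130,630.63

€130630.63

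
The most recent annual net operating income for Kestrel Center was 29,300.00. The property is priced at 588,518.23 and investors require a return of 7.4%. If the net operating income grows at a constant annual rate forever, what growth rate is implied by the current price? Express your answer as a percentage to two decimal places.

P = D₀(1+g)/(r−g) ⇒ P(r−g) = D₀(1+g) ⇒ g(P+D₀) = P·r − D₀
g = (P·r − D₀)/(P + D₀) = (588,518.23×0.074 − 29,300.00) / (588,518.23 + 29,300.00) = 0.023066

2.31%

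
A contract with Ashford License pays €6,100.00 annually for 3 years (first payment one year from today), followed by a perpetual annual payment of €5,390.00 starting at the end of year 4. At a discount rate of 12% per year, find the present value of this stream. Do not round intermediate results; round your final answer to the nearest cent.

PV of 3-year annuity: €6,100.00 × [1 − (1+0.12)^−3] / 0.12 = 14651.17074
Perpetuity value at year 3: €5,390.00 / 0.12 = 44916.66667
PV of perpetuity: 44916.66667 / (1+0.12)^3 = 31970.79613
Total PV = 14651.17074 + 31970.79613 = 46621.96687

€46621.97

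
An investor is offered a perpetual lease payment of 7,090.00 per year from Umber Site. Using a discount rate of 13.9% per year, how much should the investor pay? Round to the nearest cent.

Level perpetuity: PV = C / r = 7,090.00 / 0.139 = 51,007.19

51007.19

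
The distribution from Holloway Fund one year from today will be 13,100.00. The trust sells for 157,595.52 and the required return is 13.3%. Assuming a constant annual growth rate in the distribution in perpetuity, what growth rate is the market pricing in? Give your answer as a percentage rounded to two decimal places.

4.99%

P = D₁/(r−g) ⇒ g = r − D₁/P = 0.133 − 13,100.00/157,595.52 = 0.049876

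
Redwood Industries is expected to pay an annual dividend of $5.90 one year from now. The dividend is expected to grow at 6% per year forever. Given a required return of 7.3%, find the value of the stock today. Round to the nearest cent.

Growing perpetuity: P = D₁ / (r − g) = $5.9000 / (0.073 − 0.06) = $453.85

$453.85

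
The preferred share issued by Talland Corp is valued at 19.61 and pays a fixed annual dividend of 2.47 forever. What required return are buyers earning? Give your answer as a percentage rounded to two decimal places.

P = C/r ⇒ r = C/P = 2.47/19.61 = 0.125956

12.60%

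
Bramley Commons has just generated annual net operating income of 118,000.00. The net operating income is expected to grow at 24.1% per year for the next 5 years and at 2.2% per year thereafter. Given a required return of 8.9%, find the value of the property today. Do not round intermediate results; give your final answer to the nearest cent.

4347333.08

D_1 = 146438.00000
D_2 = 181729.55800
D_3 = 225526.38148
D_4 = 279878.23941
D_5 = 347328.89511
Terminal value at year 5: TV = D_5×(1+g_2)/(r−g_2) = 354970.13081/0.067 = 5298061.65381
P_0 = D_1/(1+r)^1 + D_2/(1+r)^2 + D_3/(1+r)^3 + D_4/(1+r)^4 + D_5/(1+r)^5 + TV/(1+r)^5
    = 134470.15611 + 153239.17698 + 174627.93263 + 199002.07933 + 226778.31079 + 3459215.42721 = 4347333.08303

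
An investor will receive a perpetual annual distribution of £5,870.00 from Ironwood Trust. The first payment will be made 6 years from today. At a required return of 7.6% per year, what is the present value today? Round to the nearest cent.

£53550.45

Value at end of year 5: C / r = £5,870.00 / 0.076 = £77,236.8421
Discount to today: PV = £77,236.8421 / (1 + 0.076)^5 = £77,236.8421 / 1.442319 = £53,550.45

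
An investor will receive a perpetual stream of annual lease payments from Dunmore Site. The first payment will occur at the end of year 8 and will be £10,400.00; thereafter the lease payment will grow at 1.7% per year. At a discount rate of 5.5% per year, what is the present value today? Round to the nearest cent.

Value at end of year 7: C₁ / (r − g) = £10,400.00 / (0.055 − 0.017) = £273,684.2105
Discount to today: PV = £273,684.2105 / (1 + 0.055)^7 = £273,684.2105 / 1.454679 = £188,140.60

£188140.60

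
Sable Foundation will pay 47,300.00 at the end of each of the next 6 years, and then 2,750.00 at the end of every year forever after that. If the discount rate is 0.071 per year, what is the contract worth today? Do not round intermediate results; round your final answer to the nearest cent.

250427.77

PV of 6-year annuity: 47,300.00 × [1 − (1+0.071)^−6] / 0.071 = 224762.99322
Perpetuity value at year 6: 2,750.00 / 0.071 = 38732.39437
PV of perpetuity: 38732.39437 / (1+0.071)^6 = 25664.77848
Total PV = 224762.99322 + 25664.77848 = 250427.77170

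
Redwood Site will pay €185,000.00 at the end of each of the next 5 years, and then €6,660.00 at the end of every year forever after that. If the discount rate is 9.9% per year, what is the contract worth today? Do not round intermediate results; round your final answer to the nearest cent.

€745052.26

PV of 5-year annuity: €185,000.00 × [1 − (1+0.099)^−5] / 0.099 = 703090.80615
Perpetuity value at year 5: €6,660.00 / 0.099 = 67272.72727
PV of perpetuity: 67272.72727 / (1+0.099)^5 = 41961.45825
Total PV = 703090.80615 + 41961.45825 = 745052.26440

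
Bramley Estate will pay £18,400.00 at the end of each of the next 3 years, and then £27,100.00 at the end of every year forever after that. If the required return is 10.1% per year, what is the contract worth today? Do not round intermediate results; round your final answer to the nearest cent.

PV of 3-year annuity: £18,400.00 × [1 − (1+0.101)^−3] / 0.101 = 45677.63921
Perpetuity value at year 3: £27,100.00 / 0.101 = 268316.83168
PV of perpetuity: 268316.83168 / (1+0.101)^3 = 201041.61306
Total PV = 45677.63921 + 201041.61306 = 246719.25227

£246719.25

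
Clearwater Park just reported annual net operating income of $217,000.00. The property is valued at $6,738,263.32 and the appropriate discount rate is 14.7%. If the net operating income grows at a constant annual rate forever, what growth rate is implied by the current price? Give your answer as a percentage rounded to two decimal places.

P = D₀(1+g)/(r−g) ⇒ P(r−g) = D₀(1+g) ⇒ g(P+D₀) = P·r − D₀
g = (P·r − D₀)/(P + D₀) = ($6,738,263.32×0.147 − $217,000.00) / ($6,738,263.32 + $217,000.00) = 0.111214

11.12%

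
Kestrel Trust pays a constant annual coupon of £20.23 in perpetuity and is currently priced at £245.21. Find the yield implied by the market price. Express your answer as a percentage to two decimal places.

P = C/r ⇒ r = C/P = £20.23/£245.21 = 0.082501

8.25%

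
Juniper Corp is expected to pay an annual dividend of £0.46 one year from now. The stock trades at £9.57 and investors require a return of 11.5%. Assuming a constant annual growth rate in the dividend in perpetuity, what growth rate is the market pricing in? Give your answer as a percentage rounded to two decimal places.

6.69%

P = D₁/(r−g) ⇒ g = r − D₁/P = 0.115 − £0.46/£9.57 = 0.066933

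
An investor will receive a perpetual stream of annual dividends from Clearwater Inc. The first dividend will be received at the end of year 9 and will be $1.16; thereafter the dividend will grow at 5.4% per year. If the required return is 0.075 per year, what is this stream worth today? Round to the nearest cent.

Value at end of year 8: C₁ / (r − g) = $1.16 / (0.075 − 0.054) = $55.2381
Discount to today: PV = $55.2381 / (1 + 0.075)^8 = $55.2381 / 1.783478 = $30.97

$30.97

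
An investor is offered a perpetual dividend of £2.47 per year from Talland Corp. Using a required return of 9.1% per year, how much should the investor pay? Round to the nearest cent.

Level perpetuity: PV = C / r = £2.47 / 0.091 = £27.14

£27.14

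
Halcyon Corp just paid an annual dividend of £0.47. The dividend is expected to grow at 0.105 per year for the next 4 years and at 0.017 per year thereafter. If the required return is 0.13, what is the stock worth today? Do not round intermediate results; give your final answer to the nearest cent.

D_1 = 0.51935
D_2 = 0.57388
D_3 = 0.63414
D_4 = 0.70072
Terminal value at year 4: TV = D_4×(1+g_2)/(r−g_2) = 0.71264/0.113 = 6.30652
P_0 = D_1/(1+r)^1 + D_2/(1+r)^2 + D_3/(1+r)^3 + D_4/(1+r)^4 + TV/(1+r)^4
    = 0.45960 + 0.44943 + 0.43949 + 0.42977 + 3.86790 = 5.64620

£5.65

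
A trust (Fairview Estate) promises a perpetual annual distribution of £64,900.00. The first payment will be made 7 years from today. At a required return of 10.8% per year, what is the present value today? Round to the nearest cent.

Value at end of year 6: C / r = £64,900.00 / 0.108 = £600,925.9259
Discount to today: PV = £600,925.9259 / (1 + 0.108)^6 = £600,925.9259 / 1.850285 = £324,774.84

£324774.84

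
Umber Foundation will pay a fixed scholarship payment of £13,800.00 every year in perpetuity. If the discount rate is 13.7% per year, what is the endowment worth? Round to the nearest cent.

Level perpetuity: PV = C / r = £13,800.00 / 0.137 = £100,729.93

£100729.93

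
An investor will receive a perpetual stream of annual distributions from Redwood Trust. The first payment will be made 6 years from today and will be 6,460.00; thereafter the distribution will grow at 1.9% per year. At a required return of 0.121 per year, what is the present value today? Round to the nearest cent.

Value at end of year 5: C₁ / (r − g) = 6,460.00 / (0.121 − 0.019) = 63,333.3333
Discount to today: PV = 63,333.3333 / (1 + 0.121)^5 = 63,333.3333 / 1.770223 = 35,777.03

35777.03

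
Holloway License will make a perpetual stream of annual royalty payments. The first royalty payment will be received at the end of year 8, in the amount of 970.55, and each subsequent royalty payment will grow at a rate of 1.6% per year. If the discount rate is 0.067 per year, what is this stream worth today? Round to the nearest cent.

Value at end of year 7: C₁ / (r − g) = 970.55 / (0.067 − 0.016) = 19,030.3922
Discount to today: PV = 19,030.3922 / (1 + 0.067)^7 = 19,030.3922 / 1.574530 = 12,086.40

12086.40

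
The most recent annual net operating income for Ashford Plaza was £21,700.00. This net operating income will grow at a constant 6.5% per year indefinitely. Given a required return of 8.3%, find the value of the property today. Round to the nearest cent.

D₁ = D₀ × (1 + g) = £21,700.00 × 1.065 = £23,110.5000
Growing perpetuity: P = D₁ / (r − g) = £23,110.5000 / (0.083 − 0.065) = £1,283,916.67

£1283916.67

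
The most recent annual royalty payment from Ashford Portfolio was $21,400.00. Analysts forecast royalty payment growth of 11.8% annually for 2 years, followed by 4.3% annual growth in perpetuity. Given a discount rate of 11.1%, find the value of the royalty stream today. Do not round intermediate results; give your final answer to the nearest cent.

D_1 = 23925.20000
D_2 = 26748.37360
Terminal value at year 2: TV = D_2×(1+g_2)/(r−g_2) = 27898.55366/0.068 = 410272.84801
P_0 = D_1/(1+r)^1 + D_2/(1+r)^2 + TV/(1+r)^2
    = 21534.83348 + 21670.51650 + 332387.48106 = 375592.83105

$375592.83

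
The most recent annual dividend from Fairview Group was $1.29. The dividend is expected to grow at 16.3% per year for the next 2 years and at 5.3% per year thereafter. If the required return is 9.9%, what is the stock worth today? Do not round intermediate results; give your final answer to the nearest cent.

$35.88

D_1 = 1.50027
D_2 = 1.74481
Terminal value at year 2: TV = D_2×(1+g_2)/(r−g_2) = 1.83729/0.046 = 39.94107
P_0 = D_1/(1+r)^1 + D_2/(1+r)^2 + TV/(1+r)^2
    = 1.36512 + 1.44462 + 33.06925 = 35.87899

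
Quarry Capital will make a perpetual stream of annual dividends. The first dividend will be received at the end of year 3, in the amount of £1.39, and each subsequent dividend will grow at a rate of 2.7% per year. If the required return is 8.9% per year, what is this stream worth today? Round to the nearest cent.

Value at end of year 2: C₁ / (r − g) = £1.39 / (0.089 − 0.027) = £22.4194
Discount to today: PV = £22.4194 / (1 + 0.089)^2 = £22.4194 / 1.185921 = £18.90

£18.90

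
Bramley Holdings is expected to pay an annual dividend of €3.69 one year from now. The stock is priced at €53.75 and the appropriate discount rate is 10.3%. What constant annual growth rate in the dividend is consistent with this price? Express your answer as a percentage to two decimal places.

3.43%

P = D₁/(r−g) ⇒ g = r − D₁/P = 0.103 − €3.69/€53.75 = 0.034349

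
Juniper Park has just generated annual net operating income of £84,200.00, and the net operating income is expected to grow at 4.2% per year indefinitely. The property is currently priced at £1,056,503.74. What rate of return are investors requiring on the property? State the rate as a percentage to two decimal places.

12.50%

D₁ = £84,200.00 × 1.042 = £87,736.4000
P = D₁/(r − g) ⇒ r = D₁/P + g = £87,736.4000/£1,056,503.74 + 0.042 = 0.083044 + 0.042 = 0.125044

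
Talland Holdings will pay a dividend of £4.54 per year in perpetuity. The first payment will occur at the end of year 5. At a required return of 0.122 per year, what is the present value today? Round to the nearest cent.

£23.48

Value at end of year 4: C / r = £4.54 / 0.122 = £37.2131
Discount to today: PV = £37.2131 / (1 + 0.122)^4 = £37.2131 / 1.584789 = £23.48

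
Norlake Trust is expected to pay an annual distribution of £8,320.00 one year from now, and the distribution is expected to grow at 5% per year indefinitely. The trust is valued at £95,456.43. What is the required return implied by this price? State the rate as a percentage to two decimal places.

13.72%

P = D₁/(r − g) ⇒ r = D₁/P + g = £8,320.0000/£95,456.43 + 0.05 = 0.087160 + 0.05 = 0.137160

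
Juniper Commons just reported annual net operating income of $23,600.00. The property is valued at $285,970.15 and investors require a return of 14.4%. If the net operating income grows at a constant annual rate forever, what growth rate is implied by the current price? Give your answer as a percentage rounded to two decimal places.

5.68%

P = D₀(1+g)/(r−g) ⇒ P(r−g) = D₀(1+g) ⇒ g(P+D₀) = P·r − D₀
g = (P·r − D₀)/(P + D₀) = ($285,970.15×0.144 − $23,600.00) / ($285,970.15 + $23,600.00) = 0.056787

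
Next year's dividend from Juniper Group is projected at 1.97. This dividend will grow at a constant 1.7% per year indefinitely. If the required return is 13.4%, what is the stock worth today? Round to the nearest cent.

16.84

Growing perpetuity: P = D₁ / (r − g) = 1.9700 / (0.134 − 0.017) = 16.84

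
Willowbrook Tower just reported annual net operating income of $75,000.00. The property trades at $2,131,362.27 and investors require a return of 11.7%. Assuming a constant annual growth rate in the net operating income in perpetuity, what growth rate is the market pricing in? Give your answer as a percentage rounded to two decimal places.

P = D₀(1+g)/(r−g) ⇒ P(r−g) = D₀(1+g) ⇒ g(P+D₀) = P·r − D₀
g = (P·r − D₀)/(P + D₀) = ($2,131,362.27×0.117 − $75,000.00) / ($2,131,362.27 + $75,000.00) = 0.079030

7.90%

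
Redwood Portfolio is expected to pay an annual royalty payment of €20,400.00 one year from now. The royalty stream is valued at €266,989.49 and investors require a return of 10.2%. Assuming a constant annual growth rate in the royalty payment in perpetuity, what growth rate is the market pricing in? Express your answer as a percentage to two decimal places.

P = D₁/(r−g) ⇒ g = r − D₁/P = 0.102 − €20,400.00/€266,989.49 = 0.025592

2.56%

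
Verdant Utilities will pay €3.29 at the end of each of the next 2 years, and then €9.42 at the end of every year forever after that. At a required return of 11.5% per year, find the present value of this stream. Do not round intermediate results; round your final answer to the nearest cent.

€71.48

PV of 2-year annuity: €3.29 × [1 − (1+0.115)^−2] / 0.115 = 5.59702
Perpetuity value at year 2: €9.42 / 0.115 = 81.91304
PV of perpetuity: 81.91304 / (1+0.115)^2 = 65.88755
Total PV = 5.59702 + 65.88755 = 71.48456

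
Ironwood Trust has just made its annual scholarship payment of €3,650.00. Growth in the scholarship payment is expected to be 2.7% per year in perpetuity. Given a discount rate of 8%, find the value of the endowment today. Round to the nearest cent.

D₁ = D₀ × (1 + g) = €3,650.00 × 1.027 = €3,748.5500
Growing perpetuity: P = D₁ / (r − g) = €3,748.5500 / (0.08 − 0.027) = €70,727.36

€70727.36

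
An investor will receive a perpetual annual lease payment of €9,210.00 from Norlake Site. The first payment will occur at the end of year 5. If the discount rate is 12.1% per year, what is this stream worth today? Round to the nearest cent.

Value at end of year 4: C / r = €9,210.00 / 0.121 = €76,115.7025
Discount to today: PV = €76,115.7025 / (1 + 0.121)^4 = €76,115.7025 / 1.579147 = €48,200.53

€48200.53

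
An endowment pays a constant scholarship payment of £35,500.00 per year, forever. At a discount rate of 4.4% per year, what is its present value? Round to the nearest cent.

£806818.18

Level perpetuity: PV = C / r = £35,500.00 / 0.044 = £806,818.18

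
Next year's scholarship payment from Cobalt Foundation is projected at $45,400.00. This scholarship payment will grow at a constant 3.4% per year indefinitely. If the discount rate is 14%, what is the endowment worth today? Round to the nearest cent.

$428301.89

Growing perpetuity: P = D₁ / (r − g) = $45,400.0000 / (0.14 − 0.034) = $428,301.89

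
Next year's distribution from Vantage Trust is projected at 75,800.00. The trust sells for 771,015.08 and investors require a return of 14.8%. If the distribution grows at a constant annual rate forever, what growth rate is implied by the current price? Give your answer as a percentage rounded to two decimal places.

P = D₁/(r−g) ⇒ g = r − D₁/P = 0.148 − 75,800.00/771,015.08 = 0.049688

4.97%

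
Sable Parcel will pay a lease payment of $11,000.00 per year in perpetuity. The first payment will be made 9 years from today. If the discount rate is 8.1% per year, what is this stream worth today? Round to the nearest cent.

$72828.63

Value at end of year 8: C / r = $11,000.00 / 0.081 = $135,802.4691
Discount to today: PV = $135,802.4691 / (1 + 0.081)^8 = $135,802.4691 / 1.864685 = $72,828.63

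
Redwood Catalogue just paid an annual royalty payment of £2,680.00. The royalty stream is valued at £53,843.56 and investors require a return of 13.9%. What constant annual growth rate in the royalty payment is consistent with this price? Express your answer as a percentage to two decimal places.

P = D₀(1+g)/(r−g) ⇒ P(r−g) = D₀(1+g) ⇒ g(P+D₀) = P·r − D₀
g = (P·r − D₀)/(P + D₀) = (£53,843.56×0.139 − £2,680.00) / (£53,843.56 + £2,680.00) = 0.084996

8.50%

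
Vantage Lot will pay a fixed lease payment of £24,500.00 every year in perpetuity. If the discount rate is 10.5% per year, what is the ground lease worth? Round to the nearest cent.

Level perpetuity: PV = C / r = £24,500.00 / 0.105 = £233,333.33

£233333.33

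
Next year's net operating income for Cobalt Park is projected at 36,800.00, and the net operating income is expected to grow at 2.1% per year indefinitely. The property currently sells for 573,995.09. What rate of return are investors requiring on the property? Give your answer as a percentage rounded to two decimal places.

8.51%

P = D₁/(r − g) ⇒ r = D₁/P + g = 36,800.0000/573,995.09 + 0.021 = 0.064112 + 0.021 = 0.085112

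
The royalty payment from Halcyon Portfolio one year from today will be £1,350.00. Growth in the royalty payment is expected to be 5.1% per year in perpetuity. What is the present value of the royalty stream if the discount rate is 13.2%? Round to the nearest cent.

£16666.67

Growing perpetuity: P = D₁ / (r − g) = £1,350.0000 / (0.132 − 0.051) = £16,666.67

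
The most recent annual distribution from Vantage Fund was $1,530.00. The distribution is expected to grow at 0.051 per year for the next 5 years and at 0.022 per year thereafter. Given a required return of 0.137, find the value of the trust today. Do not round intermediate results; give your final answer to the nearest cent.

D_1 = 1608.03000
D_2 = 1690.03953
D_3 = 1776.23155
D_4 = 1866.81935
D_5 = 1962.02714
Terminal value at year 5: TV = D_5×(1+g_2)/(r−g_2) = 2005.19174/0.115 = 17436.44991
P_0 = D_1/(1+r)^1 + D_2/(1+r)^2 + D_3/(1+r)^3 + D_4/(1+r)^4 + D_5/(1+r)^5 + TV/(1+r)^5
    = 1414.27441 + 1307.30202 + 1208.42078 + 1117.01868 + 1032.53002 + 9176.04940 = 15255.59531

$15255.60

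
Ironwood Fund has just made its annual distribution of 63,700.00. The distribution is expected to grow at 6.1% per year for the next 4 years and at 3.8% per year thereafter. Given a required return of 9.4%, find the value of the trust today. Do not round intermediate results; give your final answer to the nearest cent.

1280734.43

D_1 = 67585.70000
D_2 = 71708.42770
D_3 = 76082.64179
D_4 = 80723.68294
Terminal value at year 4: TV = D_4×(1+g_2)/(r−g_2) = 83791.18289/0.056 = 1496271.12305
P_0 = D_1/(1+r)^1 + D_2/(1+r)^2 + D_3/(1+r)^3 + D_4/(1+r)^4 + TV/(1+r)^4
    = 61778.51920 + 59914.99896 + 58107.69095 + 56354.89954 + 1044578.31652 = 1280734.42517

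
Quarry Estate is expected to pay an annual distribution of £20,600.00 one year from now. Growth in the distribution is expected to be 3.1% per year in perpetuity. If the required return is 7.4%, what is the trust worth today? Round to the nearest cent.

£479069.77

Growing perpetuity: P = D₁ / (r − g) = £20,600.0000 / (0.074 − 0.031) = £479,069.77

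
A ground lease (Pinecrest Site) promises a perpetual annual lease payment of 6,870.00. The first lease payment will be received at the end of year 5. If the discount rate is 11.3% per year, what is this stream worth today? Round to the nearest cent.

39618.46

Value at end of year 4: C / r = 6,870.00 / 0.113 = 60,796.4602
Discount to today: PV = 60,796.4602 / (1 + 0.113)^4 = 60,796.4602 / 1.534549 = 39,618.46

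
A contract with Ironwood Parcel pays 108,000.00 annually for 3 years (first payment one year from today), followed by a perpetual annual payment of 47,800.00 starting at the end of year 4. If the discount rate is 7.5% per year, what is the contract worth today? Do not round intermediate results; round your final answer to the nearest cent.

793884.98

PV of 3-year annuity: 108,000.00 × [1 − (1+0.075)^−3] / 0.075 = 280856.77991
Perpetuity value at year 3: 47,800.00 / 0.075 = 637333.33333
PV of perpetuity: 637333.33333 / (1+0.075)^3 = 513028.20297
Total PV = 280856.77991 + 513028.20297 = 793884.98287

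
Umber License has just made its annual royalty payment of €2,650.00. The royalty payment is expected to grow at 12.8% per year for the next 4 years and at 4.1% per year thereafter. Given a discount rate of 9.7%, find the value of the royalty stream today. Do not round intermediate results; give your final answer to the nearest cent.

D_1 = 2989.20000
D_2 = 3371.81760
D_3 = 3803.41025
D_4 = 4290.24677
Terminal value at year 4: TV = D_4×(1+g_2)/(r−g_2) = 4466.14688/0.056 = 79752.62290
P_0 = D_1/(1+r)^1 + D_2/(1+r)^2 + D_3/(1+r)^3 + D_4/(1+r)^4 + TV/(1+r)^4
    = 2724.88605 + 2801.88830 + 2881.06655 + 2962.48229 + 55070.42964 = 66440.75283

€66440.75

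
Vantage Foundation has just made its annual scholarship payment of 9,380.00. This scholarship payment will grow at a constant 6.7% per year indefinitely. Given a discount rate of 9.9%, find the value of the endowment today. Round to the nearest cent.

312764.38

D₁ = D₀ × (1 + g) = 9,380.00 × 1.067 = 10,008.4600
Growing perpetuity: P = D₁ / (r − g) = 10,008.4600 / (0.099 − 0.067) = 312,764.38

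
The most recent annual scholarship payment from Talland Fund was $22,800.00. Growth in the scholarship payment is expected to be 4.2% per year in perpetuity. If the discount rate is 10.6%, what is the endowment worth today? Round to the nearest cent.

D₁ = D₀ × (1 + g) = $22,800.00 × 1.042 = $23,757.6000
Growing perpetuity: P = D₁ / (r − g) = $23,757.6000 / (0.106 − 0.042) = $371,212.50

$371212.50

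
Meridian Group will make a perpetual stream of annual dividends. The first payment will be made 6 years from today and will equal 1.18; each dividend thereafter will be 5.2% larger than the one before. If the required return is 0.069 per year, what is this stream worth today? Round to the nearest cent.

Value at end of year 5: C₁ / (r − g) = 1.18 / (0.069 − 0.052) = 69.4118
Discount to today: PV = 69.4118 / (1 + 0.069)^5 = 69.4118 / 1.396010 = 49.72

49.72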